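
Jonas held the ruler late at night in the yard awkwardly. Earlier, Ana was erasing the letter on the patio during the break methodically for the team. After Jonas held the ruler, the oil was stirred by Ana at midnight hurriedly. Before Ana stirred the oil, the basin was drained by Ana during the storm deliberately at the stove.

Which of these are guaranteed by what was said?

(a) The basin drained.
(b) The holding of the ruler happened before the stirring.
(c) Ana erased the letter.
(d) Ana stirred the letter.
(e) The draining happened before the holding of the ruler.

(a), (b)

(a) Entailed — 'Ana drained the basin' is causative; it entails the inchoative 'the basin drained'.
(b) Entailed — the narrative places the holding before the stirring.
(c) Not entailed — 'was erasing' is progressive on an accomplishment; it does not entail the completed 'erased'.
(d) Not entailed — Ana stirred the oil, not the letter; the letter belongs to the erasing event.
(e) Not entailed — the narrative doesn't order the draining relative to the holding.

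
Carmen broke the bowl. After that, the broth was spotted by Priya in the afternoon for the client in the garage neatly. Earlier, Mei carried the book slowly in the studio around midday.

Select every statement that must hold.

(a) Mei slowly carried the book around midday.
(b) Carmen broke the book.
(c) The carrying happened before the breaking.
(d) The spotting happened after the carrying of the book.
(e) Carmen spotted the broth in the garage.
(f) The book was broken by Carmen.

(a) Entailed — the original entails any weakening of itself; this just drops 'in the studio'.
(b) Not entailed — Carmen broke the bowl, not the book; the book belongs to the carrying event.
(c) Not entailed — the narrative doesn't order the carrying relative to the breaking.
(d) Entailed — the narrative places the carrying before the spotting.
(e) Not entailed — the passage has Priya spotting the broth, not Carmen.
(f) Not entailed — Carmen broke the bowl, not the book; the book belongs to the carrying event.

(a), (d)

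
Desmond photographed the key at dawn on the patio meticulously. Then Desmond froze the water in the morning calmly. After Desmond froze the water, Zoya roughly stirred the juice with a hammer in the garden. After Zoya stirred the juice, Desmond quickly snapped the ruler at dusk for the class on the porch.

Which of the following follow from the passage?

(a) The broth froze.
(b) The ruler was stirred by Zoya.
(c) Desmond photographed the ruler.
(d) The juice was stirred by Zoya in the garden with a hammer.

(d)

(a) Not entailed — the water is what froze, not the broth.
(b) Not entailed — Zoya stirred the juice, not the ruler; the ruler belongs to the snapping event.
(c) Not entailed — Desmond photographed the key, not the ruler; the ruler belongs to the snapping event.
(d) Entailed — every conjunct here is already in the original stirring event.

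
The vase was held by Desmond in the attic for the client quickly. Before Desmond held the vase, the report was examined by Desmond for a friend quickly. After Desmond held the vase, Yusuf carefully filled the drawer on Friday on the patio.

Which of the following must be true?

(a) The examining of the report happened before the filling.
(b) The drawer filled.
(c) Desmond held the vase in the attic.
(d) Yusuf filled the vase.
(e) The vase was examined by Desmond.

(a) Entailed — the narrative places the examining before the filling.
(b) Entailed — 'Yusuf filled the drawer' is causative; it entails the inchoative 'the drawer filled'.
(c) Entailed — this follows by dropping conjuncts from the holding event's description.
(d) Not entailed — Yusuf filled the drawer, not the vase; the vase belongs to the holding event.
(e) Not entailed — Desmond examined the report, not the vase; the vase belongs to the holding event.

(a), (b), (c)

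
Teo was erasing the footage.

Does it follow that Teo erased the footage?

no

'was erasing' is progressive; for an accomplishment like 'erase the footage', it doesn't entail completion.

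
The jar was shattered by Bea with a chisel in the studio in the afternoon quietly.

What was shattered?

the jar

'the jar' marks the patient of the shattering event.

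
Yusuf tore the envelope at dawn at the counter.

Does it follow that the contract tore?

Nothing is said about any contract; only the envelope is affected.

no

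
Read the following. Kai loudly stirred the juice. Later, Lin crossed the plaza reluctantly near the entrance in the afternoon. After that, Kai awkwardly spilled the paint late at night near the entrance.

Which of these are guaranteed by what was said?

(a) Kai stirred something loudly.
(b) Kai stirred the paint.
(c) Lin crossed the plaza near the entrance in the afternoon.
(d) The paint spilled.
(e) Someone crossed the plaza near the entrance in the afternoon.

(a), (c), (d), (e)

(a) Entailed — this follows by dropping conjuncts from the stirring event's description.
(b) Not entailed — Kai stirred the juice, not the paint; the paint belongs to the spilling event.
(c) Entailed — this follows by dropping conjuncts from the crossing event's description.
(d) Entailed — 'Kai spilled the paint' is causative; it entails the inchoative 'the paint spilled'.
(e) Entailed — every conjunct here is already in the original crossing event.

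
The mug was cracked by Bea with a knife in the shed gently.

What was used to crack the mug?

a knife

'with a knife' marks the instrument of the cracking event.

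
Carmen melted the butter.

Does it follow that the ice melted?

no

Nothing is said about any ice; only the butter is affected.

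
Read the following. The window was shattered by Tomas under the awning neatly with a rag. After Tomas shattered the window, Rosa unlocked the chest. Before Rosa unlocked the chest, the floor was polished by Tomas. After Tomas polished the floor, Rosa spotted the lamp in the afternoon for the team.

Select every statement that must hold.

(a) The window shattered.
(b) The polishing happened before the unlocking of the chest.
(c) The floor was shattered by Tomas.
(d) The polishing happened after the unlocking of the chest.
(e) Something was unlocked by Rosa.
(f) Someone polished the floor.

(a), (b), (e), (f)

(a) Entailed — 'Tomas shattered the window' is causative; it entails the inchoative 'the window shattered'.
(b) Entailed — the narrative places the polishing before the unlocking.
(c) Not entailed — Tomas shattered the window, not the floor; the floor belongs to the polishing event.
(d) Not entailed — the narrative places the polishing before the unlocking, not after.
(e) Entailed — the original entails any weakening of itself; this just generalizes the patient.
(f) Entailed — generalizing the agent leaves a sub-description the original still satisfies.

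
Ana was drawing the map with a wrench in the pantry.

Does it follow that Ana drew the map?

'was drawing' is progressive; for an accomplishment like 'draw the map', it doesn't entail completion.

no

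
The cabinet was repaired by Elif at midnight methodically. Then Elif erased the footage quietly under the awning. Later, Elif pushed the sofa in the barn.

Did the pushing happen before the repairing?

The narrative orders the repairing before the pushing.

no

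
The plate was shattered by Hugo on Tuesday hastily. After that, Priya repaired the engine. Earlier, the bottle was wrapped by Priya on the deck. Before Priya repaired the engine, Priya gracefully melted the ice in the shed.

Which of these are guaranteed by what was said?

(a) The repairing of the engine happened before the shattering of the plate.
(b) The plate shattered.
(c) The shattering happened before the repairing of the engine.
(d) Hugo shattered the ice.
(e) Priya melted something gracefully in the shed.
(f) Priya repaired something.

(b), (c), (e), (f)

(a) Not entailed — the narrative places the shattering before the repairing, not after.
(b) Entailed — 'Hugo shattered the plate' is causative; it entails the inchoative 'the plate shattered'.
(c) Entailed — the narrative places the shattering before the repairing.
(d) Not entailed — Hugo shattered the plate, not the ice; the ice belongs to the melting event.
(e) Entailed — the original entails any weakening of itself; this just generalizes the patient.
(f) Entailed — this follows by dropping conjuncts from the repairing event's description.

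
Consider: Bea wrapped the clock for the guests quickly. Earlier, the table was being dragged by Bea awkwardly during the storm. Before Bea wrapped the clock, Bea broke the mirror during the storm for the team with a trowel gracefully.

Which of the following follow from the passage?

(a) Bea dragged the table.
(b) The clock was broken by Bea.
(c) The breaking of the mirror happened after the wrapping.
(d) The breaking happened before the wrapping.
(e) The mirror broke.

(a), (d), (e)

(a) Entailed — 'drag' is an activity; 'was dragging' entails that some dragging happened, so 'dragged' holds.
(b) Not entailed — Bea broke the mirror, not the clock; the clock belongs to the wrapping event.
(c) Not entailed — the narrative places the breaking before the wrapping, not after.
(d) Entailed — the narrative places the breaking before the wrapping.
(e) Entailed — 'Bea broke the mirror' is causative; it entails the inchoative 'the mirror broke'.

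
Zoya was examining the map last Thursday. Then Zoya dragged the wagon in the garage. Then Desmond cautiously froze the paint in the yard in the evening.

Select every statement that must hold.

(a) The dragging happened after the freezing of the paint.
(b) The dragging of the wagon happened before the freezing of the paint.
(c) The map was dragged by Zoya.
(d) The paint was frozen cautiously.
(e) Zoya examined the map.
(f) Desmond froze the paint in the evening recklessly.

(a) Not entailed — the narrative places the dragging before the freezing, not after.
(b) Entailed — the narrative places the dragging before the freezing.
(c) Not entailed — Zoya dragged the wagon, not the map; the map belongs to the examining event.
(d) Entailed — dropping 'in the evening', 'in the yard' and generalizing the agent leaves a sub-description the original still satisfies.
(e) Entailed — 'examine' is an activity; 'was examining' entails that some examining happened, so 'examined' holds.
(f) Not entailed — 'recklessly' adds a manner not in (and inconsistent with) the original.

(b), (d), (e)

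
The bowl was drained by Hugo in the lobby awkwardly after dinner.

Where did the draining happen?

'in the lobby' marks the location of the draining event.

in the lobby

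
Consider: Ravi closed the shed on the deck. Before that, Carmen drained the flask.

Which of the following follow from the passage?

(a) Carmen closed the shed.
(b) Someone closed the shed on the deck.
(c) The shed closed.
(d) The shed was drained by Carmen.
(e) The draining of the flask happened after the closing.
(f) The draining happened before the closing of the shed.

(a) Not entailed — the passage has Ravi closing the shed, not Carmen.
(b) Entailed — every conjunct here is already in the original closing event.
(c) Entailed — 'Ravi closed the shed' is causative; it entails the inchoative 'the shed closed'.
(d) Not entailed — Carmen drained the flask, not the shed; the shed belongs to the closing event.
(e) Not entailed — the narrative places the draining before the closing, not after.
(f) Entailed — the narrative places the draining before the closing.

(b), (c), (f)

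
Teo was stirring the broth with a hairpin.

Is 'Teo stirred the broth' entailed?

yes

'stir' is atelic; if Teo was stirring the broth, then Teo stirred the broth (for some time).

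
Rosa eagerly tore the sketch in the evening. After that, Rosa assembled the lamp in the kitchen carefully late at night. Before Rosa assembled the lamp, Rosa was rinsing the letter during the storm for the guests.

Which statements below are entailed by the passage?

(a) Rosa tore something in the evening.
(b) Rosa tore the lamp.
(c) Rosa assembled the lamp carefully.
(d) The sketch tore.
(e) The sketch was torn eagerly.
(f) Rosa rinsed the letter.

(a), (c), (d), (e), (f)

(a) Entailed — every conjunct here is already in the original tearing event.
(b) Not entailed — Rosa tore the sketch, not the lamp; the lamp belongs to the assembling event.
(c) Entailed — this follows by dropping conjuncts from the assembling event's description.
(d) Entailed — 'Rosa tore the sketch' is causative; it entails the inchoative 'the sketch tore'.
(e) Entailed — dropping 'in the evening' and generalizing the agent leaves a sub-description the original still satisfies.
(f) Entailed — 'rinse' is an activity; 'was rinsing' entails that some rinsing happened, so 'rinsed' holds.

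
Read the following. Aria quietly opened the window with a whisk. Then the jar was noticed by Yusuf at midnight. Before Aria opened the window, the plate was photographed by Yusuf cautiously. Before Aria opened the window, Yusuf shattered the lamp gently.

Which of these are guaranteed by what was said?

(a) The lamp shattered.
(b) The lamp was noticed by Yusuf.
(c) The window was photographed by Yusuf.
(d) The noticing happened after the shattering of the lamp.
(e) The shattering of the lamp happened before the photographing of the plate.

(a) Entailed — 'Yusuf shattered the lamp' is causative; it entails the inchoative 'the lamp shattered'.
(b) Not entailed — Yusuf noticed the jar, not the lamp; the lamp belongs to the shattering event.
(c) Not entailed — Yusuf photographed the plate, not the window; the window belongs to the opening event.
(d) Entailed — the narrative places the shattering before the noticing.
(e) Not entailed — the narrative doesn't order the shattering relative to the photographing.

(a), (d)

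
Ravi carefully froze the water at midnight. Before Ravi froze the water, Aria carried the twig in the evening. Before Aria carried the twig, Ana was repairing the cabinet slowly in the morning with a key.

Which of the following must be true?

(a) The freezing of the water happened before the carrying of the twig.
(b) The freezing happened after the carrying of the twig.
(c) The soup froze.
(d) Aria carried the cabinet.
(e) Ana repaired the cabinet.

(b)

(a) Not entailed — the narrative places the carrying before the freezing, not after.
(b) Entailed — the narrative places the carrying before the freezing.
(c) Not entailed — the water is what froze, not the soup.
(d) Not entailed — Aria carried the twig, not the cabinet; the cabinet belongs to the repairing event.
(e) Not entailed — 'was repairing' is progressive on an accomplishment; it does not entail the completed 'repaired'.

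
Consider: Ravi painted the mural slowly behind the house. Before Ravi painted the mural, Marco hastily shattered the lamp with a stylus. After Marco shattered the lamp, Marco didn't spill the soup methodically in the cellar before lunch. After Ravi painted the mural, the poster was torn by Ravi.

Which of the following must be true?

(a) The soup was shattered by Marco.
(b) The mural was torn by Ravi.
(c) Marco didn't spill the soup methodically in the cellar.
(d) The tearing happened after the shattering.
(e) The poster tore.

(a) Not entailed — Marco shattered the lamp, not the soup; the soup belongs to the spilling event.
(b) Not entailed — Ravi tore the poster, not the mural; the mural belongs to the painting event.
(c) Not entailed — dropping 'before lunch' under negation is not valid — the original leaves open that Marco spilled the soup some other way.
(d) Entailed — the narrative places the shattering before the tearing.
(e) Entailed — 'Ravi tore the poster' is causative; it entails the inchoative 'the poster tore'.

(d), (e)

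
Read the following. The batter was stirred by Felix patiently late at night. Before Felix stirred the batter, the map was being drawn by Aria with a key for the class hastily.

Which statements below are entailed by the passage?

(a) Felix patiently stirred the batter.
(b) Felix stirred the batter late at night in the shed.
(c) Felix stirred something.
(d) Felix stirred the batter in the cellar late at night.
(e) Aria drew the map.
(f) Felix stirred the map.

(a) Entailed — every conjunct here is already in the original stirring event.
(b) Not entailed — 'in the shed' adds information not in the original event.
(c) Entailed — every conjunct here is already in the original stirring event.
(d) Not entailed — 'in the cellar' adds information not in the original event.
(e) Not entailed — 'was drawing' is progressive on an accomplishment; it does not entail the completed 'drew'.
(f) Not entailed — Felix stirred the batter, not the map; the map belongs to the drawing event.

(a), (c)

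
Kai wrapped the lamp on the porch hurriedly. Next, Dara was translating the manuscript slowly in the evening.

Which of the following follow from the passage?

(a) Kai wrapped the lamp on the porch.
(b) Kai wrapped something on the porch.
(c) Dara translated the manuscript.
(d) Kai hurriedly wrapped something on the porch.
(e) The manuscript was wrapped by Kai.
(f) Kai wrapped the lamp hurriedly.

(a) Entailed — every conjunct here is already in the original wrapping event.
(b) Entailed — this follows by dropping conjuncts from the wrapping event's description.
(c) Not entailed — 'was translating' is progressive on an accomplishment; it does not entail the completed 'translated'.
(d) Entailed — the original entails any weakening of itself; this just generalizes the patient.
(e) Not entailed — Kai wrapped the lamp, not the manuscript; the manuscript belongs to the translating event.
(f) Entailed — this follows by dropping conjuncts from the wrapping event's description.

(a), (b), (d), (f)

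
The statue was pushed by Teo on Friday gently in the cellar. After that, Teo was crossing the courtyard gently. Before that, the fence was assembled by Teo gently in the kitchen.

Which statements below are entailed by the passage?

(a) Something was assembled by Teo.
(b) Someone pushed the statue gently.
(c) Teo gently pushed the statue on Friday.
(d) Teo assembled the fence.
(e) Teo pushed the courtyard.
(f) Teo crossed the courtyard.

(a), (b), (c), (d)

(a) Entailed — every conjunct here is already in the original assembling event.
(b) Entailed — every conjunct here is already in the original pushing event.
(c) Entailed — every conjunct here is already in the original pushing event.
(d) Entailed — dropping 'in the kitchen', 'gently' leaves a sub-description the original still satisfies.
(e) Not entailed — Teo pushed the statue, not the courtyard; the courtyard belongs to the crossing event.
(f) Not entailed — 'was crossing' is progressive on an accomplishment; it does not entail the completed 'crossed'.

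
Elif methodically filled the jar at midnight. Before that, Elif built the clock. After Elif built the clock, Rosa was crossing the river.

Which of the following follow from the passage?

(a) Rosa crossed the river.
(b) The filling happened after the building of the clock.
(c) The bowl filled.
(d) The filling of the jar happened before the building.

(a) Not entailed — 'was crossing' is progressive on an accomplishment; it does not entail the completed 'crossed'.
(b) Entailed — the narrative places the building before the filling.
(c) Not entailed — the jar is what filled, not the bowl.
(d) Not entailed — the narrative places the building before the filling, not after.

(b)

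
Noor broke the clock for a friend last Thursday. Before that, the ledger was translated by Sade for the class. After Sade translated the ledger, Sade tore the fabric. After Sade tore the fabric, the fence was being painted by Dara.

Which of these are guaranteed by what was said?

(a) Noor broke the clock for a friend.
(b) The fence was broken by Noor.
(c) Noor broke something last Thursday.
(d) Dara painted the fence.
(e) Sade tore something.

(a), (c), (e)

(a) Entailed — this follows by dropping conjuncts from the breaking event's description.
(b) Not entailed — Noor broke the clock, not the fence; the fence belongs to the painting event.
(c) Entailed — the original entails any weakening of itself; this just drops 'for a friend' and generalizes the patient.
(d) Not entailed — 'was painting' is progressive on an accomplishment; it does not entail the completed 'painted'.
(e) Entailed — every conjunct here is already in the original tearing event.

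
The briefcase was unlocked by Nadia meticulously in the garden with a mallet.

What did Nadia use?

a mallet

'with a mallet' marks the instrument of the unlocking event.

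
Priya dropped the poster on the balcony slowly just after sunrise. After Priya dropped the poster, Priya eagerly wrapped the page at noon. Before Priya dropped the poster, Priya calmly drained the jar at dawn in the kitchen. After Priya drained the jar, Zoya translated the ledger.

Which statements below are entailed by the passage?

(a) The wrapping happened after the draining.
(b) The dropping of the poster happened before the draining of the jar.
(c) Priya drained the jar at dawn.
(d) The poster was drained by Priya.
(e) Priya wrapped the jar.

(a), (c)

(a) Entailed — the narrative places the draining before the wrapping.
(b) Not entailed — the narrative places the draining before the dropping, not after.
(c) Entailed — every conjunct here is already in the original draining event.
(d) Not entailed — Priya drained the jar, not the poster; the poster belongs to the dropping event.
(e) Not entailed — Priya wrapped the page, not the jar; the jar belongs to the draining event.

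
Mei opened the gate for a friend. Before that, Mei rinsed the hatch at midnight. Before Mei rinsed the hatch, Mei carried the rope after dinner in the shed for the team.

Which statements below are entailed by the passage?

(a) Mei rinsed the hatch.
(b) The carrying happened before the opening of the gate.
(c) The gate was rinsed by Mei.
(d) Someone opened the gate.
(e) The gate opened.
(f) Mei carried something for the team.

(a), (b), (d), (e), (f)

(a) Entailed — the original entails any weakening of itself; this just drops 'at midnight'.
(b) Entailed — the narrative places the carrying before the opening.
(c) Not entailed — Mei rinsed the hatch, not the gate; the gate belongs to the opening event.
(d) Entailed — every conjunct here is already in the original opening event.
(e) Entailed — 'Mei opened the gate' is causative; it entails the inchoative 'the gate opened'.
(f) Entailed — this follows by dropping conjuncts from the carrying event's description.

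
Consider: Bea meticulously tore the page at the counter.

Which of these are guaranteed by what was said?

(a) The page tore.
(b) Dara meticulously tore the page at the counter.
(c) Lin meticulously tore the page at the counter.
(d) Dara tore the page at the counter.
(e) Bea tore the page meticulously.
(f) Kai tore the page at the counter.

(a), (e)

(a) Entailed — 'Bea tore the page' is causative; it entails the inchoative 'the page tore'.
(b) Not entailed — the passage has Bea tearing the page, not Dara.
(c) Not entailed — the passage has Bea tearing the page, not Lin.
(d) Not entailed — the passage has Bea tearing the page, not Dara.
(e) Entailed — every conjunct here is already in the original tearing event.
(f) Not entailed — the passage has Bea tearing the page, not Kai.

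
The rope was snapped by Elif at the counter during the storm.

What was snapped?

the rope

'the rope' marks the patient of the snapping event.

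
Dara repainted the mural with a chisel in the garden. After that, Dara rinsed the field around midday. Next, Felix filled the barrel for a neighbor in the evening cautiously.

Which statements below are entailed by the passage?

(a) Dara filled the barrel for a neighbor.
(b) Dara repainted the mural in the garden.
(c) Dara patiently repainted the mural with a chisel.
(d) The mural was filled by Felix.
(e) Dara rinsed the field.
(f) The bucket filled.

(b), (e)

(a) Not entailed — the passage has Felix filling the barrel, not Dara.
(b) Entailed — dropping 'with a chisel' leaves a sub-description the original still satisfies.
(c) Not entailed — 'patiently' adds information not in the original event.
(d) Not entailed — Felix filled the barrel, not the mural; the mural belongs to the repainting event.
(e) Entailed — dropping 'around midday' leaves a sub-description the original still satisfies.
(f) Not entailed — the barrel is what filled, not the bucket.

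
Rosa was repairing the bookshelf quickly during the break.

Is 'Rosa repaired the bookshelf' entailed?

no

'was repairing' is progressive; for an accomplishment like 'repair the bookshelf', it doesn't entail completion.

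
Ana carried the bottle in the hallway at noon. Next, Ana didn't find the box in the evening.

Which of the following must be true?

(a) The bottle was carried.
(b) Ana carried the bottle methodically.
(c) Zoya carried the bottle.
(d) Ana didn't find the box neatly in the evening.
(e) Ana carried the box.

(a), (d)

(a) Entailed — dropping 'in the hallway', 'at noon' and generalizing the agent leaves a sub-description the original still satisfies.
(b) Not entailed — 'methodically' adds information not in the original event.
(c) Not entailed — the passage has Ana carrying the bottle, not Zoya.
(d) Entailed — under negation, adding a further restriction is entailed: if no such finding event occurred, none occurred neatly either.
(e) Not entailed — Ana carried the bottle, not the box; the box belongs to the finding event.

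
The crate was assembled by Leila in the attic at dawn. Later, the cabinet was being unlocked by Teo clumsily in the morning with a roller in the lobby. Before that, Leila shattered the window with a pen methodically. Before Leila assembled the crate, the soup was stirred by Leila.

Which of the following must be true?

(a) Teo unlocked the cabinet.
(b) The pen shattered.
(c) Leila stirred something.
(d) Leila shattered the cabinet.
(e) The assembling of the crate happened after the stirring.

(c), (e)

(a) Not entailed — 'was unlocking' is progressive on an accomplishment; it does not entail the completed 'unlocked'.
(b) Not entailed — the window is what shattered, not the pen.
(c) Entailed — the original entails any weakening of itself; this just generalizes the patient.
(d) Not entailed — Leila shattered the window, not the cabinet; the cabinet belongs to the unlocking event.
(e) Entailed — the narrative places the stirring before the assembling.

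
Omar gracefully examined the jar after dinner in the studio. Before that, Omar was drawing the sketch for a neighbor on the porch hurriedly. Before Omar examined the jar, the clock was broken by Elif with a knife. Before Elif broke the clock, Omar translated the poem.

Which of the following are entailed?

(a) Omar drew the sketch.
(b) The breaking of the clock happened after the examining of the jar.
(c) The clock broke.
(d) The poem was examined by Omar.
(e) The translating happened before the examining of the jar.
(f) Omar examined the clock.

(c), (e)

(a) Not entailed — 'was drawing' is progressive on an accomplishment; it does not entail the completed 'drew'.
(b) Not entailed — the narrative places the breaking before the examining, not after.
(c) Entailed — 'Elif broke the clock' is causative; it entails the inchoative 'the clock broke'.
(d) Not entailed — Omar examined the jar, not the poem; the poem belongs to the translating event.
(e) Entailed — the narrative places the translating before the examining.
(f) Not entailed — Omar examined the jar, not the clock; the clock belongs to the breaking event.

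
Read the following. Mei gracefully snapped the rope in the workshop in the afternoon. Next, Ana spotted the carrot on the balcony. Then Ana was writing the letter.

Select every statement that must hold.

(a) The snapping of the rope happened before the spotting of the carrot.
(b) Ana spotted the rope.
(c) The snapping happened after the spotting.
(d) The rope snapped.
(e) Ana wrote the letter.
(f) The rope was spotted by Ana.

(a), (d)

(a) Entailed — the narrative places the snapping before the spotting.
(b) Not entailed — Ana spotted the carrot, not the rope; the rope belongs to the snapping event.
(c) Not entailed — the narrative places the snapping before the spotting, not after.
(d) Entailed — 'Mei snapped the rope' is causative; it entails the inchoative 'the rope snapped'.
(e) Not entailed — 'was writing' is progressive on an accomplishment; it does not entail the completed 'wrote'.
(f) Not entailed — Ana spotted the carrot, not the rope; the rope belongs to the snapping event.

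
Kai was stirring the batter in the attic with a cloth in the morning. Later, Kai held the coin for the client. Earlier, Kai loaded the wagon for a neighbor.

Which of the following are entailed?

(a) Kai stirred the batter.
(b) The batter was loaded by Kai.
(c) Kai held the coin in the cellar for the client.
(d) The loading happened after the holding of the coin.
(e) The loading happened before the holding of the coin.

(a), (e)

(a) Entailed — 'stir' is an activity; 'was stirring' entails that some stirring happened, so 'stirred' holds.
(b) Not entailed — Kai loaded the wagon, not the batter; the batter belongs to the stirring event.
(c) Not entailed — 'in the cellar' adds information not in the original event.
(d) Not entailed — the narrative places the loading before the holding, not after.
(e) Entailed — the narrative places the loading before the holding.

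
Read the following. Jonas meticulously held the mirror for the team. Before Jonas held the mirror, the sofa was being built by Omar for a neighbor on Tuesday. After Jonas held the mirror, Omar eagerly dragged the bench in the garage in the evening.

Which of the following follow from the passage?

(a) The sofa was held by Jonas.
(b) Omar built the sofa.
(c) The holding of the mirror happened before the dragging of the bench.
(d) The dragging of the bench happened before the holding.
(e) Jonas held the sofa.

(a) Not entailed — Jonas held the mirror, not the sofa; the sofa belongs to the building event.
(b) Not entailed — 'was building' is progressive on an accomplishment; it does not entail the completed 'built'.
(c) Entailed — the narrative places the holding before the dragging.
(d) Not entailed — the narrative places the holding before the dragging, not after.
(e) Not entailed — Jonas held the mirror, not the sofa; the sofa belongs to the building event.

(c)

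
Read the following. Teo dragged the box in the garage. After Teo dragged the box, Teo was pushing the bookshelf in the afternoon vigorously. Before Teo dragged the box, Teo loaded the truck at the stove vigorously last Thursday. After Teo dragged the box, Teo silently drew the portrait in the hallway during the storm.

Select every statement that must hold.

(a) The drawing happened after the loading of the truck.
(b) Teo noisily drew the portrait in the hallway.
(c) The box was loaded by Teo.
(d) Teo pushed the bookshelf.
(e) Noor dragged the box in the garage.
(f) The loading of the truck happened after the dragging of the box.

(a) Entailed — the narrative places the loading before the drawing.
(b) Not entailed — 'noisily' adds a manner not in (and inconsistent with) the original.
(c) Not entailed — Teo loaded the truck, not the box; the box belongs to the dragging event.
(d) Entailed — 'push' is an activity; 'was pushing' entails that some pushing happened, so 'pushed' holds.
(e) Not entailed — the passage has Teo dragging the box, not Noor.
(f) Not entailed — the narrative places the loading before the dragging, not after.

(a), (d)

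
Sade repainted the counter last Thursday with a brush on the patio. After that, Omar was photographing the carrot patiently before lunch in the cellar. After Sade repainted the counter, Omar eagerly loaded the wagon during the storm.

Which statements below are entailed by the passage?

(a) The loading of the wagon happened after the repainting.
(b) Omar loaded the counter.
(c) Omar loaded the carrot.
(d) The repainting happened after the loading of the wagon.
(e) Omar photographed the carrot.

(a)

(a) Entailed — the narrative places the repainting before the loading.
(b) Not entailed — Omar loaded the wagon, not the counter; the counter belongs to the repainting event.
(c) Not entailed — Omar loaded the wagon, not the carrot; the carrot belongs to the photographing event.
(d) Not entailed — the narrative places the repainting before the loading, not after.
(e) Not entailed — 'was photographing' is progressive on an accomplishment; it does not entail the completed 'photographed'.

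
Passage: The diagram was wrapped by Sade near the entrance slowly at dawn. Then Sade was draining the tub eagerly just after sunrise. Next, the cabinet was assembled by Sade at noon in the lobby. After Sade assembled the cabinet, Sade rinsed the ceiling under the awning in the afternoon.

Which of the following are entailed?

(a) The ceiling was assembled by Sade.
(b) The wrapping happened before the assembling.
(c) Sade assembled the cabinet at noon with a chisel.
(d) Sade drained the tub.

(b)

(a) Not entailed — Sade assembled the cabinet, not the ceiling; the ceiling belongs to the rinsing event.
(b) Entailed — the narrative places the wrapping before the assembling.
(c) Not entailed — 'with a chisel' adds information not in the original event.
(d) Not entailed — 'was draining' is progressive on an accomplishment; it does not entail the completed 'drained'.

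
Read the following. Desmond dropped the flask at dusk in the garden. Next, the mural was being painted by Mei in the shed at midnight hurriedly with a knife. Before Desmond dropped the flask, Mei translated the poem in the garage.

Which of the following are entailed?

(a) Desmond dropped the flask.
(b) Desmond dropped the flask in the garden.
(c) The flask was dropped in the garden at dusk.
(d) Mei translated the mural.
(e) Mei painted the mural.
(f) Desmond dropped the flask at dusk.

(a), (b), (c), (f)

(a) Entailed — dropping 'in the garden', 'at dusk' leaves a sub-description the original still satisfies.
(b) Entailed — dropping 'at dusk' leaves a sub-description the original still satisfies.
(c) Entailed — the original entails any weakening of itself; this just generalizes the agent.
(d) Not entailed — Mei translated the poem, not the mural; the mural belongs to the painting event.
(e) Not entailed — 'was painting' is progressive on an accomplishment; it does not entail the completed 'painted'.
(f) Entailed — this follows by dropping conjuncts from the dropping event's description.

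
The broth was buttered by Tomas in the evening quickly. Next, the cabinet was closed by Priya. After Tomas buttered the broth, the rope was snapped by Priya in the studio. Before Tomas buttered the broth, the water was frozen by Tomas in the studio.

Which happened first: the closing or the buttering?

the buttering

The connectives place the buttering before the closing.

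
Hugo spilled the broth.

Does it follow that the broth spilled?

'Hugo spilled the broth' is the causative; it entails the inchoative 'the broth spilled'.

yes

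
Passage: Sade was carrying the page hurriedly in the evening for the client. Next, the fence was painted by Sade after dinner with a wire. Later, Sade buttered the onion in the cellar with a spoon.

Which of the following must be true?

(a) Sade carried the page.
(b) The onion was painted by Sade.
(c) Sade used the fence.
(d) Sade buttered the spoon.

(a)

(a) Entailed — 'carry' is an activity; 'was carrying' entails that some carrying happened, so 'carried' holds.
(b) Not entailed — Sade painted the fence, not the onion; the onion belongs to the buttering event.
(c) Not entailed — the fence is the patient, not an instrument — Sade used a wire.
(d) Not entailed — the spoon is the instrument, not what was buttered.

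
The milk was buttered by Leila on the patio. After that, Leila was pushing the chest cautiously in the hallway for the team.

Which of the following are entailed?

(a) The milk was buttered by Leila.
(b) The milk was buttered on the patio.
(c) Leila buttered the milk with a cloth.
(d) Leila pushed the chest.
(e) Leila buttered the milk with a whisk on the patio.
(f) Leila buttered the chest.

(a) Entailed — this follows by dropping conjuncts from the buttering event's description.
(b) Entailed — generalizing the agent leaves a sub-description the original still satisfies.
(c) Not entailed — 'with a cloth' adds information not in the original event.
(d) Entailed — 'push' is an activity; 'was pushing' entails that some pushing happened, so 'pushed' holds.
(e) Not entailed — 'with a whisk' adds information not in the original event.
(f) Not entailed — Leila buttered the milk, not the chest; the chest belongs to the pushing event.

(a), (b), (d)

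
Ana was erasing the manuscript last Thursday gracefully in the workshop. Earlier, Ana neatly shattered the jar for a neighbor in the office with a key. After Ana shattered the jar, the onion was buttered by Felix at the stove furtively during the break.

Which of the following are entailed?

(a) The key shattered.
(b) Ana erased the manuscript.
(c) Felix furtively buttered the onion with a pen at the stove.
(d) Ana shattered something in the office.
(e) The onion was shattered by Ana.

(d)

(a) Not entailed — the jar is what shattered, not the key.
(b) Not entailed — 'was erasing' is progressive on an accomplishment; it does not entail the completed 'erased'.
(c) Not entailed — 'with a pen' adds information not in the original event.
(d) Entailed — dropping 'with a key', 'for a neighbor', 'neatly' and generalizing the patient leaves a sub-description the original still satisfies.
(e) Not entailed — Ana shattered the jar, not the onion; the onion belongs to the buttering event.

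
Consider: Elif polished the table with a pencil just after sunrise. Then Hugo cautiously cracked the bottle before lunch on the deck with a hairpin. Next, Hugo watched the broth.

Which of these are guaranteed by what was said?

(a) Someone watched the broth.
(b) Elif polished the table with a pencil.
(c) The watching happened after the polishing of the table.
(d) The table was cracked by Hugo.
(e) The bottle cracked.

(a), (b), (c), (e)

(a) Entailed — generalizing the agent leaves a sub-description the original still satisfies.
(b) Entailed — every conjunct here is already in the original polishing event.
(c) Entailed — the narrative places the polishing before the watching.
(d) Not entailed — Hugo cracked the bottle, not the table; the table belongs to the polishing event.
(e) Entailed — 'Hugo cracked the bottle' is causative; it entails the inchoative 'the bottle cracked'.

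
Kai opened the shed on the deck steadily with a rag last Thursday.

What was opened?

'the shed' marks the patient of the opening event.

the shed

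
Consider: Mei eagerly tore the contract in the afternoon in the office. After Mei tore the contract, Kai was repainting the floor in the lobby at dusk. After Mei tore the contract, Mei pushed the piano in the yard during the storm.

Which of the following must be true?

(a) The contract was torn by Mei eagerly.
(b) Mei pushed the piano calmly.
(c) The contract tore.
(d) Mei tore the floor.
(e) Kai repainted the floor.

(a), (c)

(a) Entailed — every conjunct here is already in the original tearing event.
(b) Not entailed — 'calmly' adds information not in the original event.
(c) Entailed — 'Mei tore the contract' is causative; it entails the inchoative 'the contract tore'.
(d) Not entailed — Mei tore the contract, not the floor; the floor belongs to the repainting event.
(e) Not entailed — 'was repainting' is progressive on an accomplishment; it does not entail the completed 'repainted'.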